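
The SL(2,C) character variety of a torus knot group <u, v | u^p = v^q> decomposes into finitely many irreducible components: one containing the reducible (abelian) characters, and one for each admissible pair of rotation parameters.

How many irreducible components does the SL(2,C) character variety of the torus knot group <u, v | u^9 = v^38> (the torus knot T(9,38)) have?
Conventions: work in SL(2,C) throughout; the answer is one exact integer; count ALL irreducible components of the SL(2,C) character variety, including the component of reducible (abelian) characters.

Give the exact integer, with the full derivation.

149

Gamma = < u, v | u^9 = v^38 > (torus knot T(9,38)); the central element u^9 = v^38 acts as +I or -I in any irreducible SL(2,C) representation.
So on each irreducible component the traces are pinned: tr(u) = 2*cos(pi*alpha/9) with 1 <= alpha <= 8, tr(v) = 2*cos(pi*beta/38) with 1 <= beta <= 37.
The two central values (-1)^alpha I and (-1)^beta I must be the same matrix, so alpha and beta share a parity.
Enumerate parity-matched pairs: 4*19 odd-odd plus 4*18 even-even gives 148.
components with irreducible characters: 148; plus the single component of reducible (abelian) characters: total 149.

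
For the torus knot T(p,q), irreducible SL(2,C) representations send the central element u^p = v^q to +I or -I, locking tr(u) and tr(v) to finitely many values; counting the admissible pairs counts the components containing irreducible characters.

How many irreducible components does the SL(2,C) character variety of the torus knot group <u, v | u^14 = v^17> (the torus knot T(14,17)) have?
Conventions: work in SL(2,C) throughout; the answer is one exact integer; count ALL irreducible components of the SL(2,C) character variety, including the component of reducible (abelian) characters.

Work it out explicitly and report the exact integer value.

In the torus knot group T(14,17), u^14 = v^17 is central, so an irreducible representation sends it to +I or -I (Schur).
On an irreducible component, tr(u) is locked at 2*cos(pi*alpha/14) for some alpha in 1..13, and tr(v) at 2*cos(pi*beta/17) for some beta in 1..16.
u^14 = (-1)^alpha I and v^17 = (-1)^beta I must agree, so alpha and beta have equal parity.
Enumerate parity-matched pairs: 7*8 odd-odd plus 6*8 even-even gives 104.
components with irreducible characters: 104; plus the single component of reducible (abelian) characters: total 105.

105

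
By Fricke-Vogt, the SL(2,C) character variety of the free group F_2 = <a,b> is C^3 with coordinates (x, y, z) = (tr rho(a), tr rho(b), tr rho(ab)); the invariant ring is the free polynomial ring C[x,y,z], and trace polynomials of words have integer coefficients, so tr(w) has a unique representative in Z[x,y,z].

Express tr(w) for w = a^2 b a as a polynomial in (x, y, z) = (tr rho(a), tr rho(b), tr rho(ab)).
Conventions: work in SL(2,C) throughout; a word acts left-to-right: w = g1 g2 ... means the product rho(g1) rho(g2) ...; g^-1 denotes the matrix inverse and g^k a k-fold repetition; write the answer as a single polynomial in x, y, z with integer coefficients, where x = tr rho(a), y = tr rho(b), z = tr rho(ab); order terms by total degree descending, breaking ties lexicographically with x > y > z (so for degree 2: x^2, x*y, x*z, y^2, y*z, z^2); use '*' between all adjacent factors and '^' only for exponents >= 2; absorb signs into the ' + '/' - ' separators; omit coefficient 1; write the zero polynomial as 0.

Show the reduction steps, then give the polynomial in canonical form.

trace(b a^2) = trace(a) * trace(b a) - trace(b) = x*z - y
trace(a^2 b a) = trace(a) * trace(b a^2) - trace(b a) = x^2*z - x*y - z

x^2*z - x*y - z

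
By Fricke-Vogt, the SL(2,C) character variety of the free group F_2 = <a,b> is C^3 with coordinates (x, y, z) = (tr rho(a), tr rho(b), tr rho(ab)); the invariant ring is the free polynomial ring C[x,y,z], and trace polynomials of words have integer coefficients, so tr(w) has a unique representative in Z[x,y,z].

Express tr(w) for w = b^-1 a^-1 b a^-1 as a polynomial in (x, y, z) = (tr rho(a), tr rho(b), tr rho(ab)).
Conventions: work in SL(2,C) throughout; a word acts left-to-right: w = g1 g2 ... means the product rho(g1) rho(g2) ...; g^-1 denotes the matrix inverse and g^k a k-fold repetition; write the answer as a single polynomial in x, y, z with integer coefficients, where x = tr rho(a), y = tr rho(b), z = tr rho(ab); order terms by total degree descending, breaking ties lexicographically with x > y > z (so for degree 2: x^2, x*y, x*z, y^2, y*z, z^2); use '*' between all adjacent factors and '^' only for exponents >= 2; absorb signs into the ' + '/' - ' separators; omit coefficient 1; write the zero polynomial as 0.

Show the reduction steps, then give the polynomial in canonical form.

x*y*z - y^2 - z^2 + 2

tr(a^-1) = tr(a) = x
tr(a b a) = tr(a) tr(b a) - tr(b) = x*z - y
tr(a b a b) = tr(b a) tr(b a) - tr(1) = z^2 - 2
tr(b^-1 a b a) = tr(a b a) tr(b) - tr(a b a b) = x*y*z - y^2 - z^2 + 2
tr(b a^-1 b^-1 a) = tr(b^-1 a b) tr(a) - tr(b^-1 a b a) = -x*y*z + x^2 + y^2 + z^2 - 2
tr(b^-1 a^-1 b a^-1) = tr(b a^-1 b^-1) tr(a) - tr(b a^-1 b^-1 a) = x*y*z - y^2 - z^2 + 2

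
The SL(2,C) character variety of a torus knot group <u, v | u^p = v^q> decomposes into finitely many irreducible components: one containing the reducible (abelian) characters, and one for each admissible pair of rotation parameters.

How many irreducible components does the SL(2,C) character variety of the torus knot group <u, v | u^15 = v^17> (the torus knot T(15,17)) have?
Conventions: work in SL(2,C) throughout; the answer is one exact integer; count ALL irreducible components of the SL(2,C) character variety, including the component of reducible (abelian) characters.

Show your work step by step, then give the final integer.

113

In the torus knot group T(15,17), u^15 = v^17 is central, so an irreducible representation sends it to +I or -I (Schur).
This locks tr(u) to 2*cos(pi*alpha/15), alpha in 1..14, and tr(v) to 2*cos(pi*beta/17), beta in 1..16, on each component of irreducible characters.
u^15 = (-1)^alpha I and v^17 = (-1)^beta I must agree, so alpha and beta have equal parity.
Counting: 7 odd alphas x 8 odd betas + 7 even alphas x 8 even betas = 56 + 56 = 112.
components with irreducible characters: 112; plus the single component of reducible (abelian) characters: total 113.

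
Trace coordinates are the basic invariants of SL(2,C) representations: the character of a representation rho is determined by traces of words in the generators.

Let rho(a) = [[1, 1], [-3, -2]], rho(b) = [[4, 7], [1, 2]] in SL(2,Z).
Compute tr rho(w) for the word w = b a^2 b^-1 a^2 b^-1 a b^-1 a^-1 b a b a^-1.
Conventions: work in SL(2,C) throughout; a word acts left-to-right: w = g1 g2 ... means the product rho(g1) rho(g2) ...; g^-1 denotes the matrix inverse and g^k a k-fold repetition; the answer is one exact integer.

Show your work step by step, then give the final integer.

rho(b) = [[4, 7], [1, 2]]
... * rho(a) = [[1, 1], [-3, -2]]  ->  [[-17, -10], [-5, -3]]
... * rho(a) = [[1, 1], [-3, -2]]  ->  [[13, 3], [4, 1]]
... * rho(b^-1) = [[2, -7], [-1, 4]]  ->  [[23, -79], [7, -24]]
... * rho(a) = [[1, 1], [-3, -2]]  ->  [[260, 181], [79, 55]]
... * rho(a) = [[1, 1], [-3, -2]]  ->  [[-283, -102], [-86, -31]]
... * rho(b^-1) = [[2, -7], [-1, 4]]  ->  [[-464, 1573], [-141, 478]]
... * rho(a) = [[1, 1], [-3, -2]]  ->  [[-5183, -3610], [-1575, -1097]]
... * rho(b^-1) = [[2, -7], [-1, 4]]  ->  [[-6756, 21841], [-2053, 6637]]
... * rho(a^-1) = [[-2, -1], [3, 1]]  ->  [[79035, 28597], [24017, 8690]]
... * rho(b) = [[4, 7], [1, 2]]  ->  [[344737, 610439], [104758, 185499]]
... * rho(a) = [[1, 1], [-3, -2]]  ->  [[-1486580, -876141], [-451739, -266240]]
... * rho(b) = [[4, 7], [1, 2]]  ->  [[-6822461, -12158342], [-2073196, -3694653]]
... * rho(a^-1) = [[-2, -1], [3, 1]]  ->  [[-22830104, -5335881], [-6937567, -1621457]]
tr = -22830104 + -1621457 = -24451561

-24451561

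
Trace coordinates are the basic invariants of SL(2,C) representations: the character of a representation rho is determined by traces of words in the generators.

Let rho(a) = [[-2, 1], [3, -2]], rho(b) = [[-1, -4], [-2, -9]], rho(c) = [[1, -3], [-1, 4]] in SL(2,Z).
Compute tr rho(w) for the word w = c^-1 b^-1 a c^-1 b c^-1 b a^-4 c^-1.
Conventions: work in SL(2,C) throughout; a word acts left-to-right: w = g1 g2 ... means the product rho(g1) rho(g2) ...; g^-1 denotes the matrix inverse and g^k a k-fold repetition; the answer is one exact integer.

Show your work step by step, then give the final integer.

83669858

rho(c^-1) = [[4, 3], [1, 1]]
... * rho(b^-1) = [[-9, 4], [2, -1]]  ->  [[-30, 13], [-7, 3]]
... * rho(a) = [[-2, 1], [3, -2]]  ->  [[99, -56], [23, -13]]
... * rho(c^-1) = [[4, 3], [1, 1]]  ->  [[340, 241], [79, 56]]
... * rho(b) = [[-1, -4], [-2, -9]]  ->  [[-822, -3529], [-191, -820]]
... * rho(c^-1) = [[4, 3], [1, 1]]  ->  [[-6817, -5995], [-1584, -1393]]
... * rho(b) = [[-1, -4], [-2, -9]]  ->  [[18807, 81223], [4370, 18873]]
... * rho(a^-1) = [[-2, -1], [-3, -2]]  ->  [[-281283, -181253], [-65359, -42116]]
... * rho(a^-1) = [[-2, -1], [-3, -2]]  ->  [[1106325, 643789], [257066, 149591]]
... * rho(a^-1) = [[-2, -1], [-3, -2]]  ->  [[-4144017, -2393903], [-962905, -556248]]
... * rho(a^-1) = [[-2, -1], [-3, -2]]  ->  [[15469743, 8931823], [3594554, 2075401]]
... * rho(c^-1) = [[4, 3], [1, 1]]  ->  [[70810795, 55341052], [16453617, 12859063]]
tr = 70810795 + 12859063 = 83669858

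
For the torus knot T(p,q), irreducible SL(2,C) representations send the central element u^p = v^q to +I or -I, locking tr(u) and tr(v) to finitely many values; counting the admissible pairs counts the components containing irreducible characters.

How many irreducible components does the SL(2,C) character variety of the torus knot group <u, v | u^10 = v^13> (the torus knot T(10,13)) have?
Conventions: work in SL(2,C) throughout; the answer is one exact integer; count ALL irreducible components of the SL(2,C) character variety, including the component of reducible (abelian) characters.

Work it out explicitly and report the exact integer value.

55

Gamma = < u, v | u^10 = v^13 > (torus knot T(10,13)); the central element u^10 = v^13 acts as +I or -I in any irreducible SL(2,C) representation.
On an irreducible component, tr(u) is locked at 2*cos(pi*alpha/10) for some alpha in 1..9, and tr(v) at 2*cos(pi*beta/13) for some beta in 1..12.
The two central values (-1)^alpha I and (-1)^beta I must be the same matrix, so alpha and beta share a parity.
Counting: 5 odd alphas x 6 odd betas + 4 even alphas x 6 even betas = 30 + 24 = 54.
That is 54 components of irreducible characters, and with the reducible (abelian) component the total is 55.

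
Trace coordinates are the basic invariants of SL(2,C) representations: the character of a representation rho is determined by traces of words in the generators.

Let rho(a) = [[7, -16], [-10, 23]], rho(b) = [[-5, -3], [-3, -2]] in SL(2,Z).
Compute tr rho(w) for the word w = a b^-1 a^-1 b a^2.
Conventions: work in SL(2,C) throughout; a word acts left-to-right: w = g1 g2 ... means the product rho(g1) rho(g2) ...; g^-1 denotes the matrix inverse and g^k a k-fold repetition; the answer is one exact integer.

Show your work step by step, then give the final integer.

rho(a) = [[7, -16], [-10, 23]]
... * rho(b^-1) = [[-2, 3], [3, -5]]  ->  [[-62, 101], [89, -145]]
... * rho(a^-1) = [[23, 16], [10, 7]]  ->  [[-416, -285], [597, 409]]
... * rho(b) = [[-5, -3], [-3, -2]]  ->  [[2935, 1818], [-4212, -2609]]
... * rho(a) = [[7, -16], [-10, 23]]  ->  [[2365, -5146], [-3394, 7385]]
... * rho(a) = [[7, -16], [-10, 23]]  ->  [[68015, -156198], [-97608, 224159]]
tr = 68015 + 224159 = 292174

292174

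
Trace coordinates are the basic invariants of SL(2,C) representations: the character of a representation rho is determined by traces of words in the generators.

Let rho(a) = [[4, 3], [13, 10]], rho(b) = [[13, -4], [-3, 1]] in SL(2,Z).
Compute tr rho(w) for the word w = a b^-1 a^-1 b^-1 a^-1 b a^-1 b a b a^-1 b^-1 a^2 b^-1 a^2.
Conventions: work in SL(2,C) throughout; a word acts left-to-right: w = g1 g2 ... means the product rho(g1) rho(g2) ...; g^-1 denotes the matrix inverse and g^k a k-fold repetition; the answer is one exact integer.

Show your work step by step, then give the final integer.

102743564

rho(a) = [[4, 3], [13, 10]]
... * rho(b^-1) = [[1, 4], [3, 13]]  ->  [[13, 55], [43, 182]]
... * rho(a^-1) = [[10, -3], [-13, 4]]  ->  [[-585, 181], [-1936, 599]]
... * rho(b^-1) = [[1, 4], [3, 13]]  ->  [[-42, 13], [-139, 43]]
... * rho(a^-1) = [[10, -3], [-13, 4]]  ->  [[-589, 178], [-1949, 589]]
... * rho(b) = [[13, -4], [-3, 1]]  ->  [[-8191, 2534], [-27104, 8385]]
... * rho(a^-1) = [[10, -3], [-13, 4]]  ->  [[-114852, 34709], [-380045, 114852]]
... * rho(b) = [[13, -4], [-3, 1]]  ->  [[-1597203, 494117], [-5285141, 1635032]]
... * rho(a) = [[4, 3], [13, 10]]  ->  [[34709, 149561], [114852, 494897]]
... * rho(b) = [[13, -4], [-3, 1]]  ->  [[2534, 10725], [8385, 35489]]
... * rho(a^-1) = [[10, -3], [-13, 4]]  ->  [[-114085, 35298], [-377507, 116801]]
... * rho(b^-1) = [[1, 4], [3, 13]]  ->  [[-8191, 2534], [-27104, 8385]]
... * rho(a) = [[4, 3], [13, 10]]  ->  [[178, 767], [589, 2538]]
... * rho(a) = [[4, 3], [13, 10]]  ->  [[10683, 8204], [35350, 27147]]
... * rho(b^-1) = [[1, 4], [3, 13]]  ->  [[35295, 149384], [116791, 494311]]
... * rho(a) = [[4, 3], [13, 10]]  ->  [[2083172, 1599725], [6893207, 5293483]]
... * rho(a) = [[4, 3], [13, 10]]  ->  [[29129113, 22246766], [96388107, 73614451]]
tr = 29129113 + 73614451 = 102743564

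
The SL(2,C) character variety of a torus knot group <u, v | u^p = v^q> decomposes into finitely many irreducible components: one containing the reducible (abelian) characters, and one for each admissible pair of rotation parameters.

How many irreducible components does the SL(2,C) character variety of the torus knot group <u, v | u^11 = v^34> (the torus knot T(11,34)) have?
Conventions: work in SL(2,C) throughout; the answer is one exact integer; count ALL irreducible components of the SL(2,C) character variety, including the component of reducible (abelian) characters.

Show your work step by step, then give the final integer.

In the torus knot group T(11,34), u^11 = v^34 is central, so an irreducible representation sends it to +I or -I (Schur).
This locks tr(u) to 2*cos(pi*alpha/11), alpha in 1..10, and tr(v) to 2*cos(pi*beta/34), beta in 1..33, on each component of irreducible characters.
Consistency of u^11 = (-1)^alpha I with v^34 = (-1)^beta I forces alpha = beta (mod 2).
count pairs: odd alpha (5 choices) x odd beta (17), plus even alpha (5) x even beta (16): 5*17 + 5*16 = 165.
Total: 165 irreducible-character components + 1 reducible (abelian) component = 166.

166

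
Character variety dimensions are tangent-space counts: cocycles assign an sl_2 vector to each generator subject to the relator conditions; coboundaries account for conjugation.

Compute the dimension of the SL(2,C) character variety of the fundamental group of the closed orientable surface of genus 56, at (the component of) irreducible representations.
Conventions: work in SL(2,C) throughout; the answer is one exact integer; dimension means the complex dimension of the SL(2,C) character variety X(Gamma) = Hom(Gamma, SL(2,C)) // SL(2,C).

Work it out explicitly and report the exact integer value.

330

The genus-56 surface group: 2g = 112 generators, one relator prod [a_i, b_i].
A cocycle assigns one sl_2 vector per generator subject to the relator condition d_2(z) = 0: dim of the unconstrained space is 3*2g = 336.
H^2 = coker(d_2) is dual to H^0 = 0 at irreducible rho (Poincare duality), so d_2 is onto: dim Z^1 = 333.
As always at irreducible rho, dim B^1 = 3.
dim H^1 = 333 - 3 = 330 = dim X.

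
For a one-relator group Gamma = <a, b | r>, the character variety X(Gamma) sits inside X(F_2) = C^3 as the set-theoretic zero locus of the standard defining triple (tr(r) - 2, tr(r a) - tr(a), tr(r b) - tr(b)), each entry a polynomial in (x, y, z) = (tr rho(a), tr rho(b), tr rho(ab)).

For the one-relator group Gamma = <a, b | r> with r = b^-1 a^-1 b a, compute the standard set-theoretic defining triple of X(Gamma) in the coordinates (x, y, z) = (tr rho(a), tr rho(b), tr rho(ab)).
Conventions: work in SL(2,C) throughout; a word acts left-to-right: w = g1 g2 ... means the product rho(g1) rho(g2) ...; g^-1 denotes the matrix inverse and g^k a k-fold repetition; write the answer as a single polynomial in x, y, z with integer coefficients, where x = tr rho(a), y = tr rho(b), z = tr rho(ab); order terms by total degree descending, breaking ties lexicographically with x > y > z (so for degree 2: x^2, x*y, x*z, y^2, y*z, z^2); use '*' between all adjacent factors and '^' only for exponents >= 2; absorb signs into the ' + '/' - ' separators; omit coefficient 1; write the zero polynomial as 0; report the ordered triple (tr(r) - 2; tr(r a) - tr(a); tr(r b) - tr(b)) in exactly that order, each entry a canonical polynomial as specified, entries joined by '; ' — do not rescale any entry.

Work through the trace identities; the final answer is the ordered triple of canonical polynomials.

-x*y*z + x^2 + y^2 + z^2 - 4; -x^2*y*z + x^3 + x*y^2 + x*z^2 - 4*x; 0

use: trace(b a b) = trace(b) trace(a b) - trace(a)  (reduce the b square) = y*z - x
use: trace(b a b a) = trace(b a) trace(b a) - trace(1)  (split on b) = z^2 - 2
apply: trace(a^-1 b a b) = trace(b a b) trace(a) - trace(b a b a)  (eliminate a^-1) = x*y*z - x^2 - z^2 + 2
trace(b^-1 a^-1 b a) = trace(a^-1 b a) trace(b) - trace(a^-1 b a b)  (eliminate b^-1) = -x*y*z + x^2 + y^2 + z^2 - 2
apply: trace(a^2 b) = trace(a) trace(b a) - trace(b)  (reduce the a square) = x*z - y
trace(a^2) = trace(a) trace(a) - trace(1)  (reduce the a square) = x^2 - 2
trace(b a^2 b) = trace(b) trace(a^2 b) - trace(a^2)  (reduce the b square) = x*y*z - x^2 - y^2 + 2
apply: trace(b a^2 b a) = trace(a) trace(b a b a) - trace(b a b)  (reduce the a square) = x*z^2 - y*z - x
trace(a^-1 b a^2 b) = trace(b a^2 b) trace(a) - trace(b a^2 b a)  (eliminate a^-1) = x^2*y*z - x^3 - x*y^2 - x*z^2 + y*z + 3*x
trace(b^-1 a^-1 b a^2) = trace(a^-1 b a^2) trace(b) - trace(a^-1 b a^2 b)  (eliminate b^-1) = -x^2*y*z + x^3 + x*y^2 + x*z^2 - 3*x
assemble the triple (trace(r) - 2; trace(r a) - x; trace(r b) - y)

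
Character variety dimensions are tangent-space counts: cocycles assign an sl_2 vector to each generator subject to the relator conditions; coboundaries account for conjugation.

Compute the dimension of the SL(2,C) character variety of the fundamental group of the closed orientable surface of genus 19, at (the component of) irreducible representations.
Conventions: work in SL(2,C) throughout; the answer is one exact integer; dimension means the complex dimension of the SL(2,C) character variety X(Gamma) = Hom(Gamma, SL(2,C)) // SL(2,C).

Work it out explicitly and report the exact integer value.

Gamma = pi_1(Sigma_19) = < a_1, b_1, ..., a_19, b_19 | prod [a_i, b_i] > has 2g = 38 generators and 1 relator.
Before the relator condition, cocycle space has dim 3*38 = 114.
H^2 = coker(d_2) is dual to H^0 = 0 at irreducible rho (Poincare duality), so d_2 is onto: dim Z^1 = 111.
As always at irreducible rho, dim B^1 = 3.
dim H^1 = 111 - 3 = 108 = dim X.

108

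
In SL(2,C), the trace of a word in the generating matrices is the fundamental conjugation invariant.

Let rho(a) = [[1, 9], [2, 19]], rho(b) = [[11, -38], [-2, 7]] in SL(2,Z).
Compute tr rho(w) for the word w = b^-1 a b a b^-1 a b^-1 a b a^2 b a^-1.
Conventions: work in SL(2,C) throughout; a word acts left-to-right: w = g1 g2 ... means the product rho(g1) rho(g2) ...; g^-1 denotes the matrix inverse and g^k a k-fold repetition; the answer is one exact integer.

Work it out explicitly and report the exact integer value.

rho(b^-1) = [[7, 38], [2, 11]]
... * rho(a) = [[1, 9], [2, 19]]  ->  [[83, 785], [24, 227]]
... * rho(b) = [[11, -38], [-2, 7]]  ->  [[-657, 2341], [-190, 677]]
... * rho(a) = [[1, 9], [2, 19]]  ->  [[4025, 38566], [1164, 11153]]
... * rho(b^-1) = [[7, 38], [2, 11]]  ->  [[105307, 577176], [30454, 166915]]
... * rho(a) = [[1, 9], [2, 19]]  ->  [[1259659, 11914107], [364284, 3445471]]
... * rho(b^-1) = [[7, 38], [2, 11]]  ->  [[32645827, 178922219], [9440930, 51742973]]
... * rho(a) = [[1, 9], [2, 19]]  ->  [[390490265, 3693334604], [112926876, 1068084857]]
... * rho(b) = [[11, -38], [-2, 7]]  ->  [[-3091276293, 11014712158], [-893974078, 3185372711]]
... * rho(a) = [[1, 9], [2, 19]]  ->  [[18938148023, 181458044365], [5476771344, 52476314807]]
... * rho(a) = [[1, 9], [2, 19]]  ->  [[381854236753, 3618146175142], [110429400958, 1046340923429]]
... * rho(b) = [[11, -38], [-2, 7]]  ->  [[-3035895746001, 10816562229380], [-877958436320, 3128069227599]]
... * rho(a^-1) = [[19, -9], [-2, 1]]  ->  [[-79315143632779, 38139623943389], [-22937348745278, 11029695154479]]
tr = -79315143632779 + 11029695154479 = -68285448478300

-68285448478300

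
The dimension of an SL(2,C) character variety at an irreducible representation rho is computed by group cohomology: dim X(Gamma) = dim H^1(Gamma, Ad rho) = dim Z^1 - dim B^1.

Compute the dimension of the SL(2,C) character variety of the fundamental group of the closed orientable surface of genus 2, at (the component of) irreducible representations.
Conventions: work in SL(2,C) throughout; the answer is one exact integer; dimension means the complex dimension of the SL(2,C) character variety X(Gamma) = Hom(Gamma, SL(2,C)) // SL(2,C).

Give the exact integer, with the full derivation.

The genus-2 surface group: 2g = 4 generators, one relator prod [a_i, b_i].
Before the relator condition, cocycle space has dim 3*4 = 12.
H^2 = coker(d_2) is dual to H^0 = 0 at irreducible rho (Poincare duality), so d_2 is onto: dim Z^1 = 9.
Coboundaries contribute dim B^1 = 3 (injective at irreducible rho).
dim X = dim H^1 = 9 - 3 = 6.

6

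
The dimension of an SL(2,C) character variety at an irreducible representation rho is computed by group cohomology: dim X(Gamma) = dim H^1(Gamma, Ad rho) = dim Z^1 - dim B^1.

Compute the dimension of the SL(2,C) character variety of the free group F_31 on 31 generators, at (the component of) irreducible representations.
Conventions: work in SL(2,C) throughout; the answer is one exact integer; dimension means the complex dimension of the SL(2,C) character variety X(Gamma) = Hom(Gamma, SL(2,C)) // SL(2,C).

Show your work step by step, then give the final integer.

Here Gamma is free of rank 31 — no relator constrains a cocycle.
Z^1(Gamma, Ad rho) = (sl_2)^31: a cocycle is a free choice of one sl_2 vector per generator, so dim Z^1 = 3*31 = 93.
At an irreducible rho the centralizer of the image in sl_2 is 0, so the coboundary map sl_2 -> Z^1 is injective: dim B^1 = 3.
Therefore dim X = 93 - 3 = 90.

90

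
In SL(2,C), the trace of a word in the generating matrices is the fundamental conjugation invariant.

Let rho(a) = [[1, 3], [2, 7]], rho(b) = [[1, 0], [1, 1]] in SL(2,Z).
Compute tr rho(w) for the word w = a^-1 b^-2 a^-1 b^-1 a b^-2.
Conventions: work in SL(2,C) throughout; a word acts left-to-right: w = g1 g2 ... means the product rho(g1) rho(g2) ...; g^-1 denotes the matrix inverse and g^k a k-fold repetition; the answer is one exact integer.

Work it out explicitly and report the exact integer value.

rho(a^-1) = [[7, -3], [-2, 1]]
... * rho(b^-1) = [[1, 0], [-1, 1]]  ->  [[10, -3], [-3, 1]]
... * rho(b^-1) = [[1, 0], [-1, 1]]  ->  [[13, -3], [-4, 1]]
... * rho(a^-1) = [[7, -3], [-2, 1]]  ->  [[97, -42], [-30, 13]]
... * rho(b^-1) = [[1, 0], [-1, 1]]  ->  [[139, -42], [-43, 13]]
... * rho(a) = [[1, 3], [2, 7]]  ->  [[55, 123], [-17, -38]]
... * rho(b^-1) = [[1, 0], [-1, 1]]  ->  [[-68, 123], [21, -38]]
... * rho(b^-1) = [[1, 0], [-1, 1]]  ->  [[-191, 123], [59, -38]]
tr = -191 + -38 = -229

-229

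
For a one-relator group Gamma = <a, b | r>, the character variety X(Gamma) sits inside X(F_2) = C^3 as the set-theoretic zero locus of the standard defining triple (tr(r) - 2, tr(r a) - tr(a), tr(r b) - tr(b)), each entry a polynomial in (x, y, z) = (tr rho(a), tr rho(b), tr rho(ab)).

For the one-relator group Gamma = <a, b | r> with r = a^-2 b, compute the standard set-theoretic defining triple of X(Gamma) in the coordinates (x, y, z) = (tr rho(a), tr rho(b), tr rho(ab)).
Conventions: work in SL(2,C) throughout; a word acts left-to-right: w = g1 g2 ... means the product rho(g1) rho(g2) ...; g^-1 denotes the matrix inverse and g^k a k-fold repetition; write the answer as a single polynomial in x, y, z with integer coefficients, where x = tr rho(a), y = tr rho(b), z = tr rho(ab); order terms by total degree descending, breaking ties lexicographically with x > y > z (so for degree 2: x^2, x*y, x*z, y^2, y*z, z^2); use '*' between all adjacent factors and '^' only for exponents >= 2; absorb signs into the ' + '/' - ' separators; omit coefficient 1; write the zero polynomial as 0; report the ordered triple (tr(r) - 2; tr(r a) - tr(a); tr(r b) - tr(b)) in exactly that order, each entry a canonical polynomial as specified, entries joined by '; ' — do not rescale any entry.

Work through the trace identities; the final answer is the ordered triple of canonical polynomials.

and trace(a^-1 b) = trace(b) trace(a) - trace(b a) = x*y - z
next, trace(a^-2 b) = trace(a^-1 b) trace(a) - trace(a^-1 b a) = x^2*y - x*z - y
trace(b^2) = trace(b) trace(b) - trace(1) = y^2 - 2
trace(b^2 a) = trace(b) trace(a b) - trace(a) = y*z - x
trace(b^2 a^-1) = trace(b^2) trace(a) - trace(b^2 a) = x*y^2 - y*z - x
trace(a^-2 b^2) = trace(b^2 a^-1) trace(a) - trace(b^2) = x^2*y^2 - x*y*z - x^2 - y^2 + 2
assemble the triple (trace(r) - 2; trace(r a) - x; trace(r b) - y)

x^2*y - x*z - y - 2; x*y - x - z; x^2*y^2 - x*y*z - x^2 - y^2 - y + 2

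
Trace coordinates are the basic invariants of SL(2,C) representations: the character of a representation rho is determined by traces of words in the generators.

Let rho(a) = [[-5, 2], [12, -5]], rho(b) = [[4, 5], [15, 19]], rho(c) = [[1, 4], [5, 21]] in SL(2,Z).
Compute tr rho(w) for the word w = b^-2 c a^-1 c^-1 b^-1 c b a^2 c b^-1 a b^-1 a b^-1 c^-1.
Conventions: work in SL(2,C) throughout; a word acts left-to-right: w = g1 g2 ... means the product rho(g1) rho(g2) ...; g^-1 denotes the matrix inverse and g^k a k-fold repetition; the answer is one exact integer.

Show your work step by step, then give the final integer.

rho(b^-1) = [[19, -5], [-15, 4]]
... * rho(b^-1) = [[19, -5], [-15, 4]]  ->  [[436, -115], [-345, 91]]
... * rho(c) = [[1, 4], [5, 21]]  ->  [[-139, -671], [110, 531]]
... * rho(a^-1) = [[-5, -2], [-12, -5]]  ->  [[8747, 3633], [-6922, -2875]]
... * rho(c^-1) = [[21, -4], [-5, 1]]  ->  [[165522, -31355], [-130987, 24813]]
... * rho(b^-1) = [[19, -5], [-15, 4]]  ->  [[3615243, -953030], [-2860948, 754187]]
... * rho(c) = [[1, 4], [5, 21]]  ->  [[-1149907, -5552658], [909987, 4394135]]
... * rho(b) = [[4, 5], [15, 19]]  ->  [[-87889498, -111250037], [69551973, 88038500]]
... * rho(a) = [[-5, 2], [12, -5]]  ->  [[-895552954, 380471189], [708702135, -301088554]]
... * rho(a) = [[-5, 2], [12, -5]]  ->  [[9043419038, -3693461853], [-7156573323, 2922847040]]
... * rho(c) = [[1, 4], [5, 21]]  ->  [[-9423890227, -41389022761], [7457661877, 32753494548]]
... * rho(b^-1) = [[19, -5], [-15, 4]]  ->  [[441781427102, -118436639909], [-349606842557, 93725668807]]
... * rho(a) = [[-5, 2], [12, -5]]  ->  [[-3630146814418, 1475746053749], [2872742238469, -1167842029149]]
... * rho(b^-1) = [[19, -5], [-15, 4]]  ->  [[-91108980280177, 24053718287086], [72099732968146, -19035079308941]]
... * rho(a) = [[-5, 2], [12, -5]]  ->  [[744189520845917, -302486551995784], [-588919616548022, 239374862480997]]
... * rho(b^-1) = [[19, -5], [-15, 4]]  ->  [[18676899176009183, -4930893812212721], [-14780095651627373, 3902097532664098]]
... * rho(c^-1) = [[21, -4], [-5, 1]]  ->  [[416869351757256448, -79638490516249453], [-329892496347495323, 63022480139173590]]
tr = 416869351757256448 + 63022480139173590 = 479891831896430038

479891831896430038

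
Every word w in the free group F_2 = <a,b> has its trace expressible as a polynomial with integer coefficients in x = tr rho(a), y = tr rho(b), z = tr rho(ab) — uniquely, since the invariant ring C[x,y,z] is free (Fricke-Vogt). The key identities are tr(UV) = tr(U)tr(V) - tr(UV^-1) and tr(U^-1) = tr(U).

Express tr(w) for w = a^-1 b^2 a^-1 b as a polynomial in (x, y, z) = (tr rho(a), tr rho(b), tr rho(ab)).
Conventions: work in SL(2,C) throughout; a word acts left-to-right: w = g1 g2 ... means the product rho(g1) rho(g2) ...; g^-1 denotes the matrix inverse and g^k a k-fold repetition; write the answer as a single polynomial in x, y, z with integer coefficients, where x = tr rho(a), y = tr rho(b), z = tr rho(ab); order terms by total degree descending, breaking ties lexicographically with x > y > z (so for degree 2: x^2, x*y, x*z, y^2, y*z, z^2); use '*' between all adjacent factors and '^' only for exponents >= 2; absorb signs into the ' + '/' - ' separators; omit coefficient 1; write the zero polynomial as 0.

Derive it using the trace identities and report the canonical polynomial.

x^2*y^3 - 2*x*y^2*z - x^2*y + y*z^2 + x*z - y

trace(b^2) = trace(b)*trace(b) - trace(1) = y^2 - 2
use: trace(b^3) = trace(b)*trace(b^2) - trace(b) = y^3 - 3*y
trace(a b^2) = trace(b)*trace(a b) - trace(a) = y*z - x
apply: trace(b^3 a) = trace(b)*trace(a b^2) - trace(a b) = y^2*z - x*y - z
trace(b a^-1 b^2) = trace(b^3)*trace(a) - trace(b^3 a) = x*y^3 - y^2*z - 2*x*y + z
use: trace(a b a b) = trace(b a)*trace(b a) - trace(1)   [split at repeated b] = z^2 - 2
trace(a b a) = trace(a)*trace(b a) - trace(b) = x*z - y
trace(b^2 a b a) = trace(b)*trace(a b a b) - trace(a b a) = y*z^2 - x*z - y
trace(b a^-1 b^2 a) = trace(b^2 a b)*trace(a) - trace(b^2 a b a) = x*y^2*z - x^2*y - y*z^2 + y
apply: trace(a^-1 b^2 a^-1 b) = trace(b a^-1 b^2)*trace(a) - trace(b a^-1 b^2 a) = x^2*y^3 - 2*x*y^2*z - x^2*y + y*z^2 + x*z - y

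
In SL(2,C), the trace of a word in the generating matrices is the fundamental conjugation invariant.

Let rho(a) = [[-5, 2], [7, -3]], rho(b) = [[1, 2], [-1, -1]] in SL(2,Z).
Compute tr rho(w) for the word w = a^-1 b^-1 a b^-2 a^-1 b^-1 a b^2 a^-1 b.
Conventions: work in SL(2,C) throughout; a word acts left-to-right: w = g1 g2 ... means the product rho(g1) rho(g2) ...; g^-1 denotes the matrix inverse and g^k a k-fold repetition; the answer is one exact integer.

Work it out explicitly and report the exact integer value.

rho(a^-1) = [[-3, -2], [-7, -5]]
... * rho(b^-1) = [[-1, -2], [1, 1]]  ->  [[1, 4], [2, 9]]
... * rho(a) = [[-5, 2], [7, -3]]  ->  [[23, -10], [53, -23]]
... * rho(b^-1) = [[-1, -2], [1, 1]]  ->  [[-33, -56], [-76, -129]]
... * rho(b^-1) = [[-1, -2], [1, 1]]  ->  [[-23, 10], [-53, 23]]
... * rho(a^-1) = [[-3, -2], [-7, -5]]  ->  [[-1, -4], [-2, -9]]
... * rho(b^-1) = [[-1, -2], [1, 1]]  ->  [[-3, -2], [-7, -5]]
... * rho(a) = [[-5, 2], [7, -3]]  ->  [[1, 0], [0, 1]]
... * rho(b) = [[1, 2], [-1, -1]]  ->  [[1, 2], [-1, -1]]
... * rho(b) = [[1, 2], [-1, -1]]  ->  [[-1, 0], [0, -1]]
... * rho(a^-1) = [[-3, -2], [-7, -5]]  ->  [[3, 2], [7, 5]]
... * rho(b) = [[1, 2], [-1, -1]]  ->  [[1, 4], [2, 9]]
tr = 1 + 9 = 10

10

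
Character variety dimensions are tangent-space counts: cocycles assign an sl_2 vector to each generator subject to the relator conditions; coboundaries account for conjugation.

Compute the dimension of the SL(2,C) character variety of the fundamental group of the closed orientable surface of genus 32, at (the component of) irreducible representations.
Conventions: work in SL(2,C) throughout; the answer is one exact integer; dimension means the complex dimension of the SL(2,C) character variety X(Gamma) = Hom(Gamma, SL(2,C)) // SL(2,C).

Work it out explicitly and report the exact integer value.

186

pi_1 of the closed genus-32 surface has 64 generators bound by the single product-of-commutators relator.
Unconstrained cocycle data is one sl_2 vector per generator (192 dimensions), cut by the relator condition d_2(z) = 0.
H^2 = coker(d_2) is dual to H^0 = 0 at irreducible rho (Poincare duality), so d_2 is onto: dim Z^1 = 189.
As always at irreducible rho, dim B^1 = 3.
Hence dim X = 189 - 3 = 186.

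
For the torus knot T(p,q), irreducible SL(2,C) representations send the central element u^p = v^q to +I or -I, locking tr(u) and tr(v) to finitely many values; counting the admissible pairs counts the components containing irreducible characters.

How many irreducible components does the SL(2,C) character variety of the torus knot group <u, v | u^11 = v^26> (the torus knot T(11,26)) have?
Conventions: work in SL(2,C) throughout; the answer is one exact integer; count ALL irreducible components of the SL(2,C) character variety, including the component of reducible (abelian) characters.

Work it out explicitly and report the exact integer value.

126

In the torus knot group T(11,26), u^11 = v^26 is central, so an irreducible representation sends it to +I or -I (Schur).
This locks tr(u) to 2*cos(pi*alpha/11), alpha in 1..10, and tr(v) to 2*cos(pi*beta/26), beta in 1..25, on each component of irreducible characters.
The two central values (-1)^alpha I and (-1)^beta I must be the same matrix, so alpha and beta share a parity.
Enumerate parity-matched pairs: 5*13 odd-odd plus 5*12 even-even gives 125.
Total: 125 irreducible-character components + 1 reducible (abelian) component = 126.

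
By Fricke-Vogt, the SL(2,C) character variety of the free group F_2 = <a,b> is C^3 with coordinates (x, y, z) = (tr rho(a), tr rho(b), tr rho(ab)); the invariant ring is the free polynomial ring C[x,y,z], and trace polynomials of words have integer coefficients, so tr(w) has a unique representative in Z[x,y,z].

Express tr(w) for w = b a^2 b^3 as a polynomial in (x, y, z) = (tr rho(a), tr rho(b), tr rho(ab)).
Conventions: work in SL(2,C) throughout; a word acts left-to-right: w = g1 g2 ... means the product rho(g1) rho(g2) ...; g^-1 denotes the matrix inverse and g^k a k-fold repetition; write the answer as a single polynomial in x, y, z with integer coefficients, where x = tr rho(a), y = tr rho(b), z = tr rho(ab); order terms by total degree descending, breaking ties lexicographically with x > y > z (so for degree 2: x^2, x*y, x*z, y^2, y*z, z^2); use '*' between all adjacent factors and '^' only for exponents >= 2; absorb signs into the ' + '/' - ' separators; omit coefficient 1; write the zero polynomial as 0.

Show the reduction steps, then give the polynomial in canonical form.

next, tr(b a b) = tr(b) tr(a b) - tr(a)   [square of b] = y*z - x
tr(b a b^2) = tr(b) tr(b a b) - tr(b a)   [square of b] = y^2*z - x*y - z
tr(b^4 a) = tr(b) tr(b a b^2) - tr(b a b)   [square of b] = y^3*z - x*y^2 - 2*y*z + x
tr(b^2) = tr(b) tr(b) - tr(1)   [square of b] = y^2 - 2
and tr(b^3) = tr(b) tr(b^2) - tr(b)   [square of b] = y^3 - 3*y
and tr(b^4) = tr(b) tr(b^3) - tr(b^2)   [square of b] = y^4 - 4*y^2 + 2
next, tr(b a^2 b^3) = tr(a) tr(b^4 a) - tr(b^4)   [square of a] = x*y^3*z - x^2*y^2 - y^4 - 2*x*y*z + x^2 + 4*y^2 - 2

x*y^3*z - x^2*y^2 - y^4 - 2*x*y*z + x^2 + 4*y^2 - 2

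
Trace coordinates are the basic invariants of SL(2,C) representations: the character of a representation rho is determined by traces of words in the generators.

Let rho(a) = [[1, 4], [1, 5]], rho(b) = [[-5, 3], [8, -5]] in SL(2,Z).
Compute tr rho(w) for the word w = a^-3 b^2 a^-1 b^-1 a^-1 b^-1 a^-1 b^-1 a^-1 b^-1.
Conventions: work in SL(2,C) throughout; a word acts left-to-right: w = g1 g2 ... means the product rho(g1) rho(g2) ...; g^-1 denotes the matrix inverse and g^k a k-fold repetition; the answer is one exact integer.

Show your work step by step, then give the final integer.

rho(a^-1) = [[5, -4], [-1, 1]]
... * rho(a^-1) = [[5, -4], [-1, 1]]  ->  [[29, -24], [-6, 5]]
... * rho(a^-1) = [[5, -4], [-1, 1]]  ->  [[169, -140], [-35, 29]]
... * rho(b) = [[-5, 3], [8, -5]]  ->  [[-1965, 1207], [407, -250]]
... * rho(b) = [[-5, 3], [8, -5]]  ->  [[19481, -11930], [-4035, 2471]]
... * rho(a^-1) = [[5, -4], [-1, 1]]  ->  [[109335, -89854], [-22646, 18611]]
... * rho(b^-1) = [[-5, -3], [-8, -5]]  ->  [[172157, 121265], [-35658, -25117]]
... * rho(a^-1) = [[5, -4], [-1, 1]]  ->  [[739520, -567363], [-153173, 117515]]
... * rho(b^-1) = [[-5, -3], [-8, -5]]  ->  [[841304, 618255], [-174255, -128056]]
... * rho(a^-1) = [[5, -4], [-1, 1]]  ->  [[3588265, -2746961], [-743219, 568964]]
... * rho(b^-1) = [[-5, -3], [-8, -5]]  ->  [[4034363, 2970010], [-835617, -615163]]
... * rho(a^-1) = [[5, -4], [-1, 1]]  ->  [[17201805, -13167442], [-3562922, 2727305]]
... * rho(b^-1) = [[-5, -3], [-8, -5]]  ->  [[19330511, 14231795], [-4003830, -2947759]]
tr = 19330511 + -2947759 = 16382752

16382752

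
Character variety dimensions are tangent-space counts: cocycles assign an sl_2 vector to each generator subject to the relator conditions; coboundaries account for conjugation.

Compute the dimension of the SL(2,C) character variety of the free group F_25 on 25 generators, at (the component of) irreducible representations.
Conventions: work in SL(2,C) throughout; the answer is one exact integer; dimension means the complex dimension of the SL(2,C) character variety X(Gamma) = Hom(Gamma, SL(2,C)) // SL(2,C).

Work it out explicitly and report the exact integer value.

72

The free group F_25: 25 generators, no relators.
Z^1(Gamma, Ad rho) = (sl_2)^25: a cocycle is a free choice of one sl_2 vector per generator, so dim Z^1 = 3*25 = 75.
At an irreducible rho the centralizer of the image in sl_2 is 0, so the coboundary map sl_2 -> Z^1 is injective: dim B^1 = 3.
dim X = dim H^1 = dim Z^1 - dim B^1 = 75 - 3 = 72.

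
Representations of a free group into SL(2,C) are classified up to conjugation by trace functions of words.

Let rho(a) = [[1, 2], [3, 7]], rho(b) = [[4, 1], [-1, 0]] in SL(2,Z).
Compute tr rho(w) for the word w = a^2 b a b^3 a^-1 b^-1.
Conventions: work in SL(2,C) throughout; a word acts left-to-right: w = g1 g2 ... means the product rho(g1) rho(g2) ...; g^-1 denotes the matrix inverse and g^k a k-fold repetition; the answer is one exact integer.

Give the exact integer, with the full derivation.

rho(a) = [[1, 2], [3, 7]]
... * rho(a) = [[1, 2], [3, 7]]  ->  [[7, 16], [24, 55]]
... * rho(b) = [[4, 1], [-1, 0]]  ->  [[12, 7], [41, 24]]
... * rho(a) = [[1, 2], [3, 7]]  ->  [[33, 73], [113, 250]]
... * rho(b) = [[4, 1], [-1, 0]]  ->  [[59, 33], [202, 113]]
... * rho(b) = [[4, 1], [-1, 0]]  ->  [[203, 59], [695, 202]]
... * rho(b) = [[4, 1], [-1, 0]]  ->  [[753, 203], [2578, 695]]
... * rho(a^-1) = [[7, -2], [-3, 1]]  ->  [[4662, -1303], [15961, -4461]]
... * rho(b^-1) = [[0, -1], [1, 4]]  ->  [[-1303, -9874], [-4461, -33805]]
tr = -1303 + -33805 = -35108

-35108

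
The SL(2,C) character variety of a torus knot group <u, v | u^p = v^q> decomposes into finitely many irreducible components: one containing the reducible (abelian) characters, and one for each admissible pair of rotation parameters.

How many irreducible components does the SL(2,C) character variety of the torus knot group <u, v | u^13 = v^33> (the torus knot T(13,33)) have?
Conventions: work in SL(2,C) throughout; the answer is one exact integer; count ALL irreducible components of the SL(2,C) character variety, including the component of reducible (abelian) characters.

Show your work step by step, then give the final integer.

In the torus knot group T(13,33), u^13 = v^33 is central, so an irreducible representation sends it to +I or -I (Schur).
This locks tr(u) to 2*cos(pi*alpha/13), alpha in 1..12, and tr(v) to 2*cos(pi*beta/33), beta in 1..32, on each component of irreducible characters.
Consistency of u^13 = (-1)^alpha I with v^33 = (-1)^beta I forces alpha = beta (mod 2).
count pairs: odd alpha (6 choices) x odd beta (16), plus even alpha (6) x even beta (16): 6*16 + 6*16 = 192.
components with irreducible characters: 192; plus the single component of reducible (abelian) characters: total 193.

193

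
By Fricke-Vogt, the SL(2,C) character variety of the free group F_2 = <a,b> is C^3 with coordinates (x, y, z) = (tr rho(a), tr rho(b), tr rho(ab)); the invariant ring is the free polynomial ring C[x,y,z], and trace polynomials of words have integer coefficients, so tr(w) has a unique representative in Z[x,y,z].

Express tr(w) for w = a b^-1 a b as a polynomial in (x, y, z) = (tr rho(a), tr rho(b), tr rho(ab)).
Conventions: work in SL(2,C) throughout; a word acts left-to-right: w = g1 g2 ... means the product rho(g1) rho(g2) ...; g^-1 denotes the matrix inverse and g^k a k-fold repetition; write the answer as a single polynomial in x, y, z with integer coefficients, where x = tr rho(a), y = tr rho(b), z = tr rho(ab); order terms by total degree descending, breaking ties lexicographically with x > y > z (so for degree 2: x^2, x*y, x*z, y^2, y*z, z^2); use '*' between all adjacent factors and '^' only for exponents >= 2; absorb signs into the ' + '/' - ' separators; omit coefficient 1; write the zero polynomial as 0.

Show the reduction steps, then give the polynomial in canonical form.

x*y*z - y^2 - z^2 + 2

tr(a b a) = tr(a) tr(b a) - tr(b) = x*z - y
tr(a b a b) = tr(b a) tr(b a) - tr(1)   [split at repeated b] = z^2 - 2
tr(a b^-1 a b) = tr(a b a) tr(b) - tr(a b a b) = x*y*z - y^2 - z^2 + 2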